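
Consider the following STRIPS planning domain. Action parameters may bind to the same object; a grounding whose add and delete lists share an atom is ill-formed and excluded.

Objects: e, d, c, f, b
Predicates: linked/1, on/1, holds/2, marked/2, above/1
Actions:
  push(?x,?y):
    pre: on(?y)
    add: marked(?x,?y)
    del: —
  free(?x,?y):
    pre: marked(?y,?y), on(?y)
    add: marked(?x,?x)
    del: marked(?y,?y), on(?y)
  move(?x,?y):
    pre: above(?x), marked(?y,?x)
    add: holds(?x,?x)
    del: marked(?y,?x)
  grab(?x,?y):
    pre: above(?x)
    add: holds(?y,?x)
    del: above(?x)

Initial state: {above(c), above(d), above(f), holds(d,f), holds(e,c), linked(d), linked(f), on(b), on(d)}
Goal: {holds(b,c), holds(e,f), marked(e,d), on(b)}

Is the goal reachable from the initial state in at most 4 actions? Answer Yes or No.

1. push(e,d)  →  {above(c), above(d), above(f), holds(d,f), holds(e,c), linked(d), linked(f), marked(e,d), on(b), on(d)}
2. grab(c,b)  →  {above(d), above(f), holds(b,c), holds(d,f), holds(e,c), linked(d), linked(f), marked(e,d), on(b), on(d)}
3. grab(f,e)  →  {above(d), holds(b,c), holds(d,f), holds(e,c), holds(e,f), linked(d), linked(f), marked(e,d), on(b), on(d)}
optimal plan length = 3; 3 ≤ 4

Yes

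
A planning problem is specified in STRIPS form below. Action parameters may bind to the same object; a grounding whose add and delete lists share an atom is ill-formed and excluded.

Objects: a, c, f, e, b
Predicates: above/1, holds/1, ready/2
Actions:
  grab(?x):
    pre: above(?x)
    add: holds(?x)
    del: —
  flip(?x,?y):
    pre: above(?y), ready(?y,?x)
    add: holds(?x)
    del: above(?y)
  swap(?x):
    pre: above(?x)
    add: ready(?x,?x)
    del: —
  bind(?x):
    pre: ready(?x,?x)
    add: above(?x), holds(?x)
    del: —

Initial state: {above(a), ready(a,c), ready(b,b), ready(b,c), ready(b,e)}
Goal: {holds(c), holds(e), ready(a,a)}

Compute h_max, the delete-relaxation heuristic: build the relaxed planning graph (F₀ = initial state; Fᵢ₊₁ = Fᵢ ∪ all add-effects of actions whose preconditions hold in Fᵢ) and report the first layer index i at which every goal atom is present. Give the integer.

2

F0 = init (5 atoms)
F1 = F0 ∪ {above(b), holds(a), holds(b), holds(c), ready(a,a)}  (10 atoms)
F2 = F1 ∪ {holds(e)}  (11 atoms)
goal ⊆ F2  ⇒  h_max = 2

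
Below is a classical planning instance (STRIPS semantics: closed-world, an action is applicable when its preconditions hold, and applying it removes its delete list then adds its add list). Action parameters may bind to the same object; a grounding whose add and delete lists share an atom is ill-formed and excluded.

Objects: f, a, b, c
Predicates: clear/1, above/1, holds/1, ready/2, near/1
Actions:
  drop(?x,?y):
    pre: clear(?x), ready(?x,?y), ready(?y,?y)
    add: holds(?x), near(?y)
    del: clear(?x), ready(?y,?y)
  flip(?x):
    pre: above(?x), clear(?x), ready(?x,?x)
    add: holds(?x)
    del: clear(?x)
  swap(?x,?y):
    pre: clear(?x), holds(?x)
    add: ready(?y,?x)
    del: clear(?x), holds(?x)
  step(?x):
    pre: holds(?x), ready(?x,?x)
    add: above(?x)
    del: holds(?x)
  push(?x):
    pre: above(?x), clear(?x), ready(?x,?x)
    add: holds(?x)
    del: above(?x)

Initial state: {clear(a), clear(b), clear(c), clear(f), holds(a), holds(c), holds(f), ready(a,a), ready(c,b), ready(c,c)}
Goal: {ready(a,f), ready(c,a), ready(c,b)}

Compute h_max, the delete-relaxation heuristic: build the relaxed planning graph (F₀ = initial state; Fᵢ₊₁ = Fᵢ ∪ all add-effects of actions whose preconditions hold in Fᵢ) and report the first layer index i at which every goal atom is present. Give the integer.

F0 = init (10 atoms)
F1 = F0 ∪ {above(a), above(c), near(a), near(c), ready(a,c), ready(a,f), ready(b,a), ready(b,c), ready(b,f), ready(c,a), ready(c,f), ready(f,a), ready(f,c), ready(f,f)}  (24 atoms)
goal ⊆ F1  ⇒  h_max = 1

1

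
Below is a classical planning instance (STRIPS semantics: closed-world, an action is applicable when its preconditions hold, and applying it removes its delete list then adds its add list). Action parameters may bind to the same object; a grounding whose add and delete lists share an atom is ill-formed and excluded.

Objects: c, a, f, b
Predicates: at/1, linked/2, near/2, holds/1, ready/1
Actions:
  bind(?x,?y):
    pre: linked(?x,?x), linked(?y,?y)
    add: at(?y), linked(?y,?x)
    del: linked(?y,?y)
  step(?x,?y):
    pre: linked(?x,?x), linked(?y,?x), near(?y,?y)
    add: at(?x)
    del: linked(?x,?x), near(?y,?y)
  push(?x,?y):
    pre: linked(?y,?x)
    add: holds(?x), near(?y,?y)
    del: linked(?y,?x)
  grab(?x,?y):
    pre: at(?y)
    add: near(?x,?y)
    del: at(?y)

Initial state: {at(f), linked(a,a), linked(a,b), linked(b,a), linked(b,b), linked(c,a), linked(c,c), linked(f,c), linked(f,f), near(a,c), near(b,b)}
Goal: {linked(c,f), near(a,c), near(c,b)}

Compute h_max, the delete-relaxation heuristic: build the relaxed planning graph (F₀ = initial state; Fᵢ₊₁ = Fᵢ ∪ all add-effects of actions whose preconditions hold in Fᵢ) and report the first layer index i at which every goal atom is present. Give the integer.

2

F0 = init (11 atoms)
F1 = F0 ∪ {at(a), at(b), at(c), holds(a), holds(b), holds(c), holds(f), linked(a,c), linked(a,f), linked(b,c), linked(b,f), linked(c,b), linked(c,f), linked(f,a), linked(f,b), near(a,a), near(a,f), near(b,f), near(c,c), near(c,f), near(f,f)}  (32 atoms)
F2 = F1 ∪ {near(a,b), near(b,a), near(b,c), near(c,a), near(c,b), near(f,a), near(f,b), near(f,c)}  (40 atoms)
goal ⊆ F2  ⇒  h_max = 2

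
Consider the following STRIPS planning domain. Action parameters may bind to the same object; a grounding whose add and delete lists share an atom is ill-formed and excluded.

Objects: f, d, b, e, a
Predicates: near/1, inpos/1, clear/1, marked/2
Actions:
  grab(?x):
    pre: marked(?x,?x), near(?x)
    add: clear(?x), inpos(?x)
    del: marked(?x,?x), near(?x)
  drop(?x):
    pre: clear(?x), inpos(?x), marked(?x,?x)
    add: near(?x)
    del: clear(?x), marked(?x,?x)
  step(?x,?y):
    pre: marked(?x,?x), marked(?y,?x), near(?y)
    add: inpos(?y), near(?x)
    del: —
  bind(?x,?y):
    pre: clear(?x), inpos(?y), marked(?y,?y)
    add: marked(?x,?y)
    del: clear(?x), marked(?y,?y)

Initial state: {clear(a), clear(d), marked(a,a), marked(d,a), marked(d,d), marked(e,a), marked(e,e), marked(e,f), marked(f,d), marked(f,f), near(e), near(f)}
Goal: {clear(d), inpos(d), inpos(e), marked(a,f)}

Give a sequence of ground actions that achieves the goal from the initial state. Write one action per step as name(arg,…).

grab(e); step(d,f); grab(d); bind(a,f)

1. grab(e)  →  {clear(a), clear(d), clear(e), inpos(e), marked(a,a), marked(d,a), marked(d,d), marked(e,a), marked(e,f), marked(f,d), marked(f,f), near(f)}
2. step(d,f)  →  {clear(a), clear(d), clear(e), inpos(e), inpos(f), marked(a,a), marked(d,a), marked(d,d), marked(e,a), marked(e,f), marked(f,d), marked(f,f), near(d), near(f)}
3. grab(d)  →  {clear(a), clear(d), clear(e), inpos(d), inpos(e), inpos(f), marked(a,a), marked(d,a), marked(e,a), marked(e,f), marked(f,d), marked(f,f), near(f)}
4. bind(a,f)  →  {clear(d), clear(e), inpos(d), inpos(e), inpos(f), marked(a,a), marked(a,f), marked(d,a), marked(e,a), marked(e,f), marked(f,d), near(f)}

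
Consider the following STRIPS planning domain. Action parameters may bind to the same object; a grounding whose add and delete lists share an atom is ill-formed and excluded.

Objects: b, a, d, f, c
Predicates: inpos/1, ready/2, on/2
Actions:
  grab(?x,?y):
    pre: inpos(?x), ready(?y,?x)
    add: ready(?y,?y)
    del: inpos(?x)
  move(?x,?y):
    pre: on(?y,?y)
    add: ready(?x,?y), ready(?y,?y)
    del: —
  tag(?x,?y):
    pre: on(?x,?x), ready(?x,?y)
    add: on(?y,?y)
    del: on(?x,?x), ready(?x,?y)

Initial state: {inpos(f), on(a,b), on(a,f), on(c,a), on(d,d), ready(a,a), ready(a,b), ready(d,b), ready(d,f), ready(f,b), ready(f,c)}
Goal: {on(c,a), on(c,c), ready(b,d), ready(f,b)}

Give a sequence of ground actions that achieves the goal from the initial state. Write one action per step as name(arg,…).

1. move(b,d)  →  {inpos(f), on(a,b), on(a,f), on(c,a), on(d,d), ready(a,a), ready(a,b), ready(b,d), ready(d,b), ready(d,d), ready(d,f), ready(f,b), ready(f,c)}
2. tag(d,f)  →  {inpos(f), on(a,b), on(a,f), on(c,a), on(f,f), ready(a,a), ready(a,b), ready(b,d), ready(d,b), ready(d,d), ready(f,b), ready(f,c)}
3. tag(f,c)  →  {inpos(f), on(a,b), on(a,f), on(c,a), on(c,c), ready(a,a), ready(a,b), ready(b,d), ready(d,b), ready(d,d), ready(f,b)}

move(b,d); tag(d,f); tag(f,c)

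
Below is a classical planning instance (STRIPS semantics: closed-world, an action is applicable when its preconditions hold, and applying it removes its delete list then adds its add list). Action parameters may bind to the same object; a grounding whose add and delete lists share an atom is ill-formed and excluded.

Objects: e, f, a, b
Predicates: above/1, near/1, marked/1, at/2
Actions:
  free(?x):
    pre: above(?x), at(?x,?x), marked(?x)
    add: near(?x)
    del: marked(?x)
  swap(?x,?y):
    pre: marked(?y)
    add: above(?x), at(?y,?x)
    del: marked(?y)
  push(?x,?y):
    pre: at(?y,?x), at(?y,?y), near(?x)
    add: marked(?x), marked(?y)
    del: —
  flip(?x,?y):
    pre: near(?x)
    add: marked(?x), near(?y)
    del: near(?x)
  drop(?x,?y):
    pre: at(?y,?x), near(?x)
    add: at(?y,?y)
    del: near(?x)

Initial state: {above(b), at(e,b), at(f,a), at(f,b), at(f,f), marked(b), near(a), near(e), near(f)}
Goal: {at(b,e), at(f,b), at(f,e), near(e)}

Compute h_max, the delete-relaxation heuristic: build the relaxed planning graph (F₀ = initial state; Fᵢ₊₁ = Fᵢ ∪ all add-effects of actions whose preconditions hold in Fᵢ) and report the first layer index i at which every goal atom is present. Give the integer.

2

F0 = init (9 atoms)
F1 = F0 ∪ {above(a), above(e), above(f), at(b,a), at(b,b), at(b,e), at(b,f), marked(a), marked(e), marked(f), near(b)}  (20 atoms)
F2 = F1 ∪ {at(a,a), at(a,b), at(a,e), at(a,f), at(e,a), at(e,e), at(e,f), at(f,e)}  (28 atoms)
goal ⊆ F2  ⇒  h_max = 2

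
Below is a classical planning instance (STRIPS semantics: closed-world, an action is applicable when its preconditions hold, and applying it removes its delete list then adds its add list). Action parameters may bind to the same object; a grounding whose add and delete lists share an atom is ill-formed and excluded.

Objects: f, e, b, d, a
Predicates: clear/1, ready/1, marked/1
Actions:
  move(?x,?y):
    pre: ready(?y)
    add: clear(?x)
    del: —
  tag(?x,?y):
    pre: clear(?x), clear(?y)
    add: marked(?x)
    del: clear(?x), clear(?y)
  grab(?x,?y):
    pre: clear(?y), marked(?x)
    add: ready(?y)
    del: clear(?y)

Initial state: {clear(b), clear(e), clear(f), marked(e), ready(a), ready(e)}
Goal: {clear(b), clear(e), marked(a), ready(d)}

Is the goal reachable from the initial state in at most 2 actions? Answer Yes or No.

No

1. move(d,e)  →  {clear(b), clear(d), clear(e), clear(f), marked(e), ready(a), ready(e)}
2. move(a,e)  →  {clear(a), clear(b), clear(d), clear(e), clear(f), marked(e), ready(a), ready(e)}
3. tag(a,f)  →  {clear(b), clear(d), clear(e), marked(a), marked(e), ready(a), ready(e)}
4. grab(e,d)  →  {clear(b), clear(e), marked(a), marked(e), ready(a), ready(d), ready(e)}
optimal plan length = 4; 4 > 2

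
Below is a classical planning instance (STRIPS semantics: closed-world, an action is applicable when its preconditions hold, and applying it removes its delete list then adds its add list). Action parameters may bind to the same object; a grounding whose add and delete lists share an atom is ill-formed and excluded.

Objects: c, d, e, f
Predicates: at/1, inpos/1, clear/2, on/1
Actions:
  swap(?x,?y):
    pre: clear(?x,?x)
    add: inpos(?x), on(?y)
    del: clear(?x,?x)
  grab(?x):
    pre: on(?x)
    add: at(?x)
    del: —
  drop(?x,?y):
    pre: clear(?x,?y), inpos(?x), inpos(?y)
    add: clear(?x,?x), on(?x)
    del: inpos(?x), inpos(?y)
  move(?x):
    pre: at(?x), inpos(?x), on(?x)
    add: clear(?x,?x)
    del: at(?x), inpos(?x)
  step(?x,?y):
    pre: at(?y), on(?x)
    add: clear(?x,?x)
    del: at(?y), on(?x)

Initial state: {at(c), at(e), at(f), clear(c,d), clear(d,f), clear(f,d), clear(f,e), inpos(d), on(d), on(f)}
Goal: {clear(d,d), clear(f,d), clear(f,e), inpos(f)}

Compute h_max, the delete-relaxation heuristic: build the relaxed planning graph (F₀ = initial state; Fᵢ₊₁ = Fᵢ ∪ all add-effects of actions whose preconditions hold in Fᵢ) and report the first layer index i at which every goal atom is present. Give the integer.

2

F0 = init (10 atoms)
F1 = F0 ∪ {at(d), clear(d,d), clear(f,f)}  (13 atoms)
F2 = F1 ∪ {inpos(f), on(c), on(e)}  (16 atoms)
goal ⊆ F2  ⇒  h_max = 2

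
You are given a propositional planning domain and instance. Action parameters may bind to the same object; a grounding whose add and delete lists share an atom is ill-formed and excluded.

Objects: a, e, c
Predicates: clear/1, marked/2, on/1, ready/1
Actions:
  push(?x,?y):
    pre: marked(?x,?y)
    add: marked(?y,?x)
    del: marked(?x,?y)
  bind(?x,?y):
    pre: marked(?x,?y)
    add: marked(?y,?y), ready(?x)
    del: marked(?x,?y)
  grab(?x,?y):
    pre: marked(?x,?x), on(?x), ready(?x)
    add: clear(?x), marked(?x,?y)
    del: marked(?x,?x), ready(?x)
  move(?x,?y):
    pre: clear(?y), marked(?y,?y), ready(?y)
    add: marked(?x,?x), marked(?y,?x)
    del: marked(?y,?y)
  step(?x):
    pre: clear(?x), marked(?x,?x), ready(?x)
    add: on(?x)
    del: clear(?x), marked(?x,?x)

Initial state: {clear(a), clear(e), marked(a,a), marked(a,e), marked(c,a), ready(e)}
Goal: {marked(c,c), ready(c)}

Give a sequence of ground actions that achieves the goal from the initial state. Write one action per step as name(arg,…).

1. bind(a,e)  →  {clear(a), clear(e), marked(a,a), marked(c,a), marked(e,e), ready(a), ready(e)}
2. bind(c,a)  →  {clear(a), clear(e), marked(a,a), marked(e,e), ready(a), ready(c), ready(e)}
3. move(c,a)  →  {clear(a), clear(e), marked(a,c), marked(c,c), marked(e,e), ready(a), ready(c), ready(e)}

bind(a,e); bind(c,a); move(c,a)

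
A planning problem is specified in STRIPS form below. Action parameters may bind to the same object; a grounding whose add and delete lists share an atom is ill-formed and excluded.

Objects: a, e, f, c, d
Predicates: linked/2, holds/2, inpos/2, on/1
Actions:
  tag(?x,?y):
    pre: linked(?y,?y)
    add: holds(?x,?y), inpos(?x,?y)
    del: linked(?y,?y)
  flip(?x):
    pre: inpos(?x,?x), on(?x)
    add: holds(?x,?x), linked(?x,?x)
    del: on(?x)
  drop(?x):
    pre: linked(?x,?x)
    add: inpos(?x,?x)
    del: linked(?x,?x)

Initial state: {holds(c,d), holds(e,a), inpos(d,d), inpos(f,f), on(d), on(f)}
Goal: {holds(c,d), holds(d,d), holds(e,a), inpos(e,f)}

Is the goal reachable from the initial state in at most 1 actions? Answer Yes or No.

No

1. flip(f)  →  {holds(c,d), holds(e,a), holds(f,f), inpos(d,d), inpos(f,f), linked(f,f), on(d)}
2. tag(e,f)  →  {holds(c,d), holds(e,a), holds(e,f), holds(f,f), inpos(d,d), inpos(e,f), inpos(f,f), on(d)}
3. flip(d)  →  {holds(c,d), holds(d,d), holds(e,a), holds(e,f), holds(f,f), inpos(d,d), inpos(e,f), inpos(f,f), linked(d,d)}
optimal plan length = 3; 3 > 1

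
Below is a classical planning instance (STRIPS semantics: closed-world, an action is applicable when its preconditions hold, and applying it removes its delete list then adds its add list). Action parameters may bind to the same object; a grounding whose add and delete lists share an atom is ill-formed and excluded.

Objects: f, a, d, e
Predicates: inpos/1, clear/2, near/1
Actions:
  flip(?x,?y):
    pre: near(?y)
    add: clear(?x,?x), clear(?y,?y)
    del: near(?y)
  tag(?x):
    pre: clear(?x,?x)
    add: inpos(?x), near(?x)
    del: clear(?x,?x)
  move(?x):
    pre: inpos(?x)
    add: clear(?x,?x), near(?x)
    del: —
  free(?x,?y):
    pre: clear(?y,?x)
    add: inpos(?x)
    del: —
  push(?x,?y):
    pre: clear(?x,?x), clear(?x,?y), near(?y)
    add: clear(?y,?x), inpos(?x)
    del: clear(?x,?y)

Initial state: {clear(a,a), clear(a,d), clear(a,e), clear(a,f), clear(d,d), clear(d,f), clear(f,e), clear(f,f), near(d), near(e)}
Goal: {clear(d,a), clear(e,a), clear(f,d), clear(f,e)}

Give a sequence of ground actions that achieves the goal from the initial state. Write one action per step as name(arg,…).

tag(f); push(a,d); push(a,e); push(d,f)

1. tag(f)  →  {clear(a,a), clear(a,d), clear(a,e), clear(a,f), clear(d,d), clear(d,f), clear(f,e), inpos(f), near(d), near(e), near(f)}
2. push(a,d)  →  {clear(a,a), clear(a,e), clear(a,f), clear(d,a), clear(d,d), clear(d,f), clear(f,e), inpos(a), inpos(f), near(d), near(e), near(f)}
3. push(a,e)  →  {clear(a,a), clear(a,f), clear(d,a), clear(d,d), clear(d,f), clear(e,a), clear(f,e), inpos(a), inpos(f), near(d), near(e), near(f)}
4. push(d,f)  →  {clear(a,a), clear(a,f), clear(d,a), clear(d,d), clear(e,a), clear(f,d), clear(f,e), inpos(a), inpos(d), inpos(f), near(d), near(e), near(f)}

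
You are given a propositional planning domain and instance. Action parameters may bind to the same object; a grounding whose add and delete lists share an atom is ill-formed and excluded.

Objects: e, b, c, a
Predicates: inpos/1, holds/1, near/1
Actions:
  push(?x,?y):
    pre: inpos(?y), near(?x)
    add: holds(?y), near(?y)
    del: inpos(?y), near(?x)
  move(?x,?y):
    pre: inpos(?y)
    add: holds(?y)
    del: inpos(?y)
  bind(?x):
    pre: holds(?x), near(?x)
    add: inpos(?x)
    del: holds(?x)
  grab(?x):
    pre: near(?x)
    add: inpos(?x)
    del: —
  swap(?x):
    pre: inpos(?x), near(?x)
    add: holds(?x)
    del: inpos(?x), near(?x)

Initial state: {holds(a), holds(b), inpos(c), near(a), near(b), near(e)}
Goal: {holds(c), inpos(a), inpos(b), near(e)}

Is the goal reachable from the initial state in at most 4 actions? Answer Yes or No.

Yes

1. move(e,c)  →  {holds(a), holds(b), holds(c), near(a), near(b), near(e)}
2. bind(b)  →  {holds(a), holds(c), inpos(b), near(a), near(b), near(e)}
3. bind(a)  →  {holds(c), inpos(a), inpos(b), near(a), near(b), near(e)}
optimal plan length = 3; 3 ≤ 4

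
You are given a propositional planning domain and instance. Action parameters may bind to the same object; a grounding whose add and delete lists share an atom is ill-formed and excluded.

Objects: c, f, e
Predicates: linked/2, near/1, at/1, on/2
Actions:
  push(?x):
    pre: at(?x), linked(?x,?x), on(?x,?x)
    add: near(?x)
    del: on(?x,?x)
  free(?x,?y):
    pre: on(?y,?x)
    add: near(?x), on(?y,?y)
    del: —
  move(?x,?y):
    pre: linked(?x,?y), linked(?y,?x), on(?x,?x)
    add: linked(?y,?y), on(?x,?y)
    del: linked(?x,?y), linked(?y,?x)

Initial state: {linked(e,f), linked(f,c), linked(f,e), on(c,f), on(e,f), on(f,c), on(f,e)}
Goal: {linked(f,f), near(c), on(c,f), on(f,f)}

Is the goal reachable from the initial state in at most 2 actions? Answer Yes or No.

1. free(c,f)  →  {linked(e,f), linked(f,c), linked(f,e), near(c), on(c,f), on(e,f), on(f,c), on(f,e), on(f,f)}
2. free(f,e)  →  {linked(e,f), linked(f,c), linked(f,e), near(c), near(f), on(c,f), on(e,e), on(e,f), on(f,c), on(f,e), on(f,f)}
3. move(e,f)  →  {linked(f,c), linked(f,f), near(c), near(f), on(c,f), on(e,e), on(e,f), on(f,c), on(f,e), on(f,f)}
optimal plan length = 3; 3 > 2

No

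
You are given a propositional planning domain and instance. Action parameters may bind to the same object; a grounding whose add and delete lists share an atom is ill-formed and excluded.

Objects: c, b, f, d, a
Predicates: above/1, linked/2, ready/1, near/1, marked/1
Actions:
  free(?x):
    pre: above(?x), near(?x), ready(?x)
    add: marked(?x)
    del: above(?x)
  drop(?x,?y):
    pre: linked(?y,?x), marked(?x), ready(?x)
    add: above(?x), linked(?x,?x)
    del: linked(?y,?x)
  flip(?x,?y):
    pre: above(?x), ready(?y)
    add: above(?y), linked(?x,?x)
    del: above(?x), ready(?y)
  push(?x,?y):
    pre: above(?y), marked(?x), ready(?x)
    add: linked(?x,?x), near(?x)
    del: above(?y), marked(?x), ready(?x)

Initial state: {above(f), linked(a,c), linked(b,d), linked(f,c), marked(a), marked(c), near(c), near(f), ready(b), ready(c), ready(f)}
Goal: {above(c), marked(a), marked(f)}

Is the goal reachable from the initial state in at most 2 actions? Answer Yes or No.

1. free(f)  →  {linked(a,c), linked(b,d), linked(f,c), marked(a), marked(c), marked(f), near(c), near(f), ready(b), ready(c), ready(f)}
2. drop(c,f)  →  {above(c), linked(a,c), linked(b,d), linked(c,c), marked(a), marked(c), marked(f), near(c), near(f), ready(b), ready(c), ready(f)}
optimal plan length = 2; 2 ≤ 2

Yes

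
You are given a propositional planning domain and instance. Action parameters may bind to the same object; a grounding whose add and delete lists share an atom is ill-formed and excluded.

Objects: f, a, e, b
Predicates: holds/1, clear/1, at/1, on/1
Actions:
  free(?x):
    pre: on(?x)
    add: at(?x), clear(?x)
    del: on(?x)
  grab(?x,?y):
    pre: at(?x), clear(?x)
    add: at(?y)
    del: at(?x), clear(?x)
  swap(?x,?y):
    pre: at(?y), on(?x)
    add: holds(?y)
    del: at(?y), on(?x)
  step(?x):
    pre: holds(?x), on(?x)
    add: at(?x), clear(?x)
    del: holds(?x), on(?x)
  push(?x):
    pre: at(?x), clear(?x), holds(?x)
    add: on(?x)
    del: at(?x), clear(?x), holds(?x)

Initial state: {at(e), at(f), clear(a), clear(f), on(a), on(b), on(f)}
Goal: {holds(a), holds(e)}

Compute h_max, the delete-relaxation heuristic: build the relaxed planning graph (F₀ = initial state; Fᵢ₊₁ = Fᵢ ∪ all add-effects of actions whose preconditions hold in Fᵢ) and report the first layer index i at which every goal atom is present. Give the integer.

2

F0 = init (7 atoms)
F1 = F0 ∪ {at(a), at(b), clear(b), holds(e), holds(f)}  (12 atoms)
F2 = F1 ∪ {holds(a), holds(b)}  (14 atoms)
goal ⊆ F2  ⇒  h_max = 2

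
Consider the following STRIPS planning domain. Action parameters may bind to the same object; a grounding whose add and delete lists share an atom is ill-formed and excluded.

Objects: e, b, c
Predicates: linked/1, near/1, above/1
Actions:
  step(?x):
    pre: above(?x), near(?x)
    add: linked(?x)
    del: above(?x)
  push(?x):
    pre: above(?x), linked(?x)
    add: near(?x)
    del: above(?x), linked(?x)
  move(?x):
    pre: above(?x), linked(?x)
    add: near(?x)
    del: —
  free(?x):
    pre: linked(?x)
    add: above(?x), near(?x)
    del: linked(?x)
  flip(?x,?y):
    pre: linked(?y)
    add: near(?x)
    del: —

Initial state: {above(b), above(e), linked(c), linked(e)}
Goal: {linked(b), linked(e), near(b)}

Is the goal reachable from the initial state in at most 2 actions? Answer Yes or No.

1. flip(b,e)  →  {above(b), above(e), linked(c), linked(e), near(b)}
2. step(b)  →  {above(e), linked(b), linked(c), linked(e), near(b)}
optimal plan length = 2; 2 ≤ 2

Yes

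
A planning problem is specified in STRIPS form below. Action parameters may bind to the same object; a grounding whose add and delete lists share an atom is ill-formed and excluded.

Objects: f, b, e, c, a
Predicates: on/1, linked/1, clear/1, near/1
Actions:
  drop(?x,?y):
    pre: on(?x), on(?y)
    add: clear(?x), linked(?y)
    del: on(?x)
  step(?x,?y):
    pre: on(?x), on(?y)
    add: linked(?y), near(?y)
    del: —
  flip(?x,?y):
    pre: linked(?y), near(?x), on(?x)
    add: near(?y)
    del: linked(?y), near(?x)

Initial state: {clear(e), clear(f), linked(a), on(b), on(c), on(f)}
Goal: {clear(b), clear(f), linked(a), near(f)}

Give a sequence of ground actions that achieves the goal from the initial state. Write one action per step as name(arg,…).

1. drop(b,f)  →  {clear(b), clear(e), clear(f), linked(a), linked(f), on(c), on(f)}
2. step(f,f)  →  {clear(b), clear(e), clear(f), linked(a), linked(f), near(f), on(c), on(f)}

drop(b,f); step(f,f)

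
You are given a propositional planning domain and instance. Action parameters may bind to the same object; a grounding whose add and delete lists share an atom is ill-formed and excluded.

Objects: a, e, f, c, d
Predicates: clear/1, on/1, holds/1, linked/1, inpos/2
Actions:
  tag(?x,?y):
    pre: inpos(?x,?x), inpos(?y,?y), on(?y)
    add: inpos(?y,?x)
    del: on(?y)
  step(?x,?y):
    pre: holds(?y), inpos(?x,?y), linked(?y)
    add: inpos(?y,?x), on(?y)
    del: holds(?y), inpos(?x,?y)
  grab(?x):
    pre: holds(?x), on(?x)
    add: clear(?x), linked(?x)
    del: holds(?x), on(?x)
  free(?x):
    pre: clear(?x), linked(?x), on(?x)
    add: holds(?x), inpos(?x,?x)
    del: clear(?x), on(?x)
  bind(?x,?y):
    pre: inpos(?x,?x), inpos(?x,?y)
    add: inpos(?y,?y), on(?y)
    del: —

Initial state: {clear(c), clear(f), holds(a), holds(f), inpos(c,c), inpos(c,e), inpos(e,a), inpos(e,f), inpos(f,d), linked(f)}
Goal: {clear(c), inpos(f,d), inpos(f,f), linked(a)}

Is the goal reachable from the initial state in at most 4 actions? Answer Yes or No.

1. bind(c,e)  →  {clear(c), clear(f), holds(a), holds(f), inpos(c,c), inpos(c,e), inpos(e,a), inpos(e,e), inpos(e,f), inpos(f,d), linked(f), on(e)}
2. bind(e,a)  →  {clear(c), clear(f), holds(a), holds(f), inpos(a,a), inpos(c,c), inpos(c,e), inpos(e,a), inpos(e,e), inpos(e,f), inpos(f,d), linked(f), on(a), on(e)}
3. grab(a)  →  {clear(a), clear(c), clear(f), holds(f), inpos(a,a), inpos(c,c), inpos(c,e), inpos(e,a), inpos(e,e), inpos(e,f), inpos(f,d), linked(a), linked(f), on(e)}
4. bind(e,f)  →  {clear(a), clear(c), clear(f), holds(f), inpos(a,a), inpos(c,c), inpos(c,e), inpos(e,a), inpos(e,e), inpos(e,f), inpos(f,d), inpos(f,f), linked(a), linked(f), on(e), on(f)}
optimal plan length = 4; 4 ≤ 4

Yes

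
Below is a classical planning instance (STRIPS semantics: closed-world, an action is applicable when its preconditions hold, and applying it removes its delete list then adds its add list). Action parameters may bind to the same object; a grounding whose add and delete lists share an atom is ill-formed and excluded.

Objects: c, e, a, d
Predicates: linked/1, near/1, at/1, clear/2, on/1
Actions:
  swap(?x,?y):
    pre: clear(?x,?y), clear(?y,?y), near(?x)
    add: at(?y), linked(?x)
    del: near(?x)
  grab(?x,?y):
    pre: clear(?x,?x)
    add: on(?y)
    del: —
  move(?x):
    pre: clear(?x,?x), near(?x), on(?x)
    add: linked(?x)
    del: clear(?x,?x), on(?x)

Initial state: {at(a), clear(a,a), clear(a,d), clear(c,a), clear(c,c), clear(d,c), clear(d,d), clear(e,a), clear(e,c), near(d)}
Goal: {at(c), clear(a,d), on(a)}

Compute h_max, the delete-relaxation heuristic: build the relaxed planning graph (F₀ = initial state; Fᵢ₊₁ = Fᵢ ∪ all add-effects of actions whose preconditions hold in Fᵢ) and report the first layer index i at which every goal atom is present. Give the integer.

1

F0 = init (10 atoms)
F1 = F0 ∪ {at(c), at(d), linked(d), on(a), on(c), on(d), on(e)}  (17 atoms)
goal ⊆ F1  ⇒  h_max = 1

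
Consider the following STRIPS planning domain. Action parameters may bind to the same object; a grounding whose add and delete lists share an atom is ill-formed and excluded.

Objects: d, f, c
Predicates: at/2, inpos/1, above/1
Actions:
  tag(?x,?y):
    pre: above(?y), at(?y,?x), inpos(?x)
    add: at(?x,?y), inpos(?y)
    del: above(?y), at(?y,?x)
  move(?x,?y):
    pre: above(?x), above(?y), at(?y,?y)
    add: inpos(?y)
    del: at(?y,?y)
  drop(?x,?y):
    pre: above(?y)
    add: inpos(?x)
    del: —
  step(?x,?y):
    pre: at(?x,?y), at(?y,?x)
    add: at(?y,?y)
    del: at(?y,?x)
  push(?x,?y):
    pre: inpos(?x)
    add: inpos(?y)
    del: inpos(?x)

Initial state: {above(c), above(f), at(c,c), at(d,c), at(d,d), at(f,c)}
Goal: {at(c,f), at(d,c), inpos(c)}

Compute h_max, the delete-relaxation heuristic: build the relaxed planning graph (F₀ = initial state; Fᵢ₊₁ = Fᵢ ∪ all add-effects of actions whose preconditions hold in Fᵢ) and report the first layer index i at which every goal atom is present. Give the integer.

F0 = init (6 atoms)
F1 = F0 ∪ {inpos(c), inpos(d), inpos(f)}  (9 atoms)
F2 = F1 ∪ {at(c,f)}  (10 atoms)
goal ⊆ F2  ⇒  h_max = 2

2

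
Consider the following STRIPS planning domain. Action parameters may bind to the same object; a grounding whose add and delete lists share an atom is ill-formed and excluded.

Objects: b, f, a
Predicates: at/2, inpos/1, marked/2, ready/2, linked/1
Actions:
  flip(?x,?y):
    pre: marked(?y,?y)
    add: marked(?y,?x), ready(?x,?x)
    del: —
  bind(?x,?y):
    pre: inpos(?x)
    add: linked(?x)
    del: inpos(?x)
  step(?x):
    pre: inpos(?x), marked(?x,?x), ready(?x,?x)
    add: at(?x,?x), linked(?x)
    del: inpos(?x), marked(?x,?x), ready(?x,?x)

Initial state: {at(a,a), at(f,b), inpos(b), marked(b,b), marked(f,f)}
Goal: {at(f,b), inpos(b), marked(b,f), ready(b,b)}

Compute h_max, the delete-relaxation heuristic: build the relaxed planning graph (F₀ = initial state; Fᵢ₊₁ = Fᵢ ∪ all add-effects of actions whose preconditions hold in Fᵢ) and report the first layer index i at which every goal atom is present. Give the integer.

F0 = init (5 atoms)
F1 = F0 ∪ {linked(b), marked(b,a), marked(b,f), marked(f,a), marked(f,b), ready(a,a), ready(b,b), ready(f,f)}  (13 atoms)
goal ⊆ F1  ⇒  h_max = 1

1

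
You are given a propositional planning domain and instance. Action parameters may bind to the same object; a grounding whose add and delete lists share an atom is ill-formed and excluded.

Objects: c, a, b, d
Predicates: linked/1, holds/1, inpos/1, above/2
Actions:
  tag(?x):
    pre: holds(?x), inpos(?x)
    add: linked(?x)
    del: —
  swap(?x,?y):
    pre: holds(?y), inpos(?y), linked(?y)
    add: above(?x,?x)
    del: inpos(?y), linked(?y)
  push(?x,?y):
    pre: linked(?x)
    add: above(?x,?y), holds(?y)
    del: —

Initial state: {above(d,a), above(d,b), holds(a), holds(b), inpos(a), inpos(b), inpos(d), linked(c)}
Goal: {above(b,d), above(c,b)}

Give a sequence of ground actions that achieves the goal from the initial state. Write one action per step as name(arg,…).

1. tag(b)  →  {above(d,a), above(d,b), holds(a), holds(b), inpos(a), inpos(b), inpos(d), linked(b), linked(c)}
2. push(c,b)  →  {above(c,b), above(d,a), above(d,b), holds(a), holds(b), inpos(a), inpos(b), inpos(d), linked(b), linked(c)}
3. push(b,d)  →  {above(b,d), above(c,b), above(d,a), above(d,b), holds(a), holds(b), holds(d), inpos(a), inpos(b), inpos(d), linked(b), linked(c)}

tag(b); push(c,b); push(b,d)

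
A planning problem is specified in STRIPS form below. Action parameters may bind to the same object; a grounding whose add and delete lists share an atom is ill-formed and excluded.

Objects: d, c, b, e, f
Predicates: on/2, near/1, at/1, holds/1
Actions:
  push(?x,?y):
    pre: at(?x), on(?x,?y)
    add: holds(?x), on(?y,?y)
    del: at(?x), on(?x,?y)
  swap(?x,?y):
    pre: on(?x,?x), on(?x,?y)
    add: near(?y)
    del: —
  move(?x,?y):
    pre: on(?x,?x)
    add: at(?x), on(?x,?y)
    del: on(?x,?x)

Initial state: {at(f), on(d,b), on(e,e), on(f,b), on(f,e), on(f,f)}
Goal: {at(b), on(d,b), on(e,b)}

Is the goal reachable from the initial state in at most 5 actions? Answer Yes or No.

Yes

1. push(f,b)  →  {holds(f), on(b,b), on(d,b), on(e,e), on(f,e), on(f,f)}
2. move(b,d)  →  {at(b), holds(f), on(b,d), on(d,b), on(e,e), on(f,e), on(f,f)}
3. move(e,b)  →  {at(b), at(e), holds(f), on(b,d), on(d,b), on(e,b), on(f,e), on(f,f)}
optimal plan length = 3; 3 ≤ 5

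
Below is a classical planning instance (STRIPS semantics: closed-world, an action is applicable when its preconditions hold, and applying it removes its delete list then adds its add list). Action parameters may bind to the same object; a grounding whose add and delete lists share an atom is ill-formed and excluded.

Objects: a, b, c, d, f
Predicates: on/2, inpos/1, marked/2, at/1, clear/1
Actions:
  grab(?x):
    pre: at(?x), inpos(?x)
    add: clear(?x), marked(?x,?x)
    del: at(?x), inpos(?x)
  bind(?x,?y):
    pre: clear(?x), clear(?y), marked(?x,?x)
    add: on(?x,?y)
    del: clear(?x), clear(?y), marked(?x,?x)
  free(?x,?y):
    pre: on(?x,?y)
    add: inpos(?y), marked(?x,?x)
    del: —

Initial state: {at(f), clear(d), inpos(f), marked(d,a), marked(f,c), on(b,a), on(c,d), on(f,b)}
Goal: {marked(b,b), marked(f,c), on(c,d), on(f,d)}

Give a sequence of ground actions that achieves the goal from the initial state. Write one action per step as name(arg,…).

grab(f); bind(f,d); free(b,a)

1. grab(f)  →  {clear(d), clear(f), marked(d,a), marked(f,c), marked(f,f), on(b,a), on(c,d), on(f,b)}
2. bind(f,d)  →  {marked(d,a), marked(f,c), on(b,a), on(c,d), on(f,b), on(f,d)}
3. free(b,a)  →  {inpos(a), marked(b,b), marked(d,a), marked(f,c), on(b,a), on(c,d), on(f,b), on(f,d)}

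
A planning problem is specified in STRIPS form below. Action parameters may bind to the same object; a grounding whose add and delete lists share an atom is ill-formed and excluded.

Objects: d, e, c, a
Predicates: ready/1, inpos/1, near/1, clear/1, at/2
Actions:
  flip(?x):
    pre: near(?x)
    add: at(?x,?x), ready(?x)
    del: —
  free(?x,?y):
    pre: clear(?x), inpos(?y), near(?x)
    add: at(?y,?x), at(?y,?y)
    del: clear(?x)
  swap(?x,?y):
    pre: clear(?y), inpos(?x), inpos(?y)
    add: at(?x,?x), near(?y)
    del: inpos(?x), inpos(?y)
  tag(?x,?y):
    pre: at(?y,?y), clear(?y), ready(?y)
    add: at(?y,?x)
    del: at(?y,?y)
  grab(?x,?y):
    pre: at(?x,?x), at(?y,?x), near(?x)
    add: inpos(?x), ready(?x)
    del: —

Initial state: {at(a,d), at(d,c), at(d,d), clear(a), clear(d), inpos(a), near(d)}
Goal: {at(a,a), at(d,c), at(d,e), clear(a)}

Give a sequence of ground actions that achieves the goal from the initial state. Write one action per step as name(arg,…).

1. flip(d)  →  {at(a,d), at(d,c), at(d,d), clear(a), clear(d), inpos(a), near(d), ready(d)}
2. swap(a,a)  →  {at(a,a), at(a,d), at(d,c), at(d,d), clear(a), clear(d), near(a), near(d), ready(d)}
3. tag(e,d)  →  {at(a,a), at(a,d), at(d,c), at(d,e), clear(a), clear(d), near(a), near(d), ready(d)}

flip(d); swap(a,a); tag(e,d)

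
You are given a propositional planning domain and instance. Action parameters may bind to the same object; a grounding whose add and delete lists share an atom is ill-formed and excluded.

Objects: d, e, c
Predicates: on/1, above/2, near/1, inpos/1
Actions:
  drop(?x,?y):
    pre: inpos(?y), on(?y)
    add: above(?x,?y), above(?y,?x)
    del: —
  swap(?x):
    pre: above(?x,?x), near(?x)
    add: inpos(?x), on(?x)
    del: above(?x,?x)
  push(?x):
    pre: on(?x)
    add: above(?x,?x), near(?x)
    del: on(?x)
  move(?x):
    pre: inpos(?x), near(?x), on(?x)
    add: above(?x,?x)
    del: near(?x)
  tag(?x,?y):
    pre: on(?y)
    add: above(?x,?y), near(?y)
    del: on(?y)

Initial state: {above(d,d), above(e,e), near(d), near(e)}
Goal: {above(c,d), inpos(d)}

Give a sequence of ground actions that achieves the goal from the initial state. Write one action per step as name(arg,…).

1. swap(d)  →  {above(e,e), inpos(d), near(d), near(e), on(d)}
2. drop(c,d)  →  {above(c,d), above(d,c), above(e,e), inpos(d), near(d), near(e), on(d)}

swap(d); drop(c,d)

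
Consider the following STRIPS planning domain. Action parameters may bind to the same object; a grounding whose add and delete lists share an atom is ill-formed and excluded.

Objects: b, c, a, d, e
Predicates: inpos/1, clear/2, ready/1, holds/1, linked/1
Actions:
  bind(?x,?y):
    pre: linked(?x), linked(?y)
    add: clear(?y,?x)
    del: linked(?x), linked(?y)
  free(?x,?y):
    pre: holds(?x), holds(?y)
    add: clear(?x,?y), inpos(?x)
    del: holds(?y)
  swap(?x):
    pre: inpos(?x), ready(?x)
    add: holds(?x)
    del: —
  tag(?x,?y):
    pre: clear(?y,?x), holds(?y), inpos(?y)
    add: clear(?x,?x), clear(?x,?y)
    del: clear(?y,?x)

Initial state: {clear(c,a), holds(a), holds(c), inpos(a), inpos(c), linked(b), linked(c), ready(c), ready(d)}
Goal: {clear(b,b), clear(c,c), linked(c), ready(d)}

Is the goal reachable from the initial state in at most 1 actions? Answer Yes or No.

1. bind(b,b)  →  {clear(b,b), clear(c,a), holds(a), holds(c), inpos(a), inpos(c), linked(c), ready(c), ready(d)}
2. free(c,c)  →  {clear(b,b), clear(c,a), clear(c,c), holds(a), inpos(a), inpos(c), linked(c), ready(c), ready(d)}
optimal plan length = 2; 2 > 1

No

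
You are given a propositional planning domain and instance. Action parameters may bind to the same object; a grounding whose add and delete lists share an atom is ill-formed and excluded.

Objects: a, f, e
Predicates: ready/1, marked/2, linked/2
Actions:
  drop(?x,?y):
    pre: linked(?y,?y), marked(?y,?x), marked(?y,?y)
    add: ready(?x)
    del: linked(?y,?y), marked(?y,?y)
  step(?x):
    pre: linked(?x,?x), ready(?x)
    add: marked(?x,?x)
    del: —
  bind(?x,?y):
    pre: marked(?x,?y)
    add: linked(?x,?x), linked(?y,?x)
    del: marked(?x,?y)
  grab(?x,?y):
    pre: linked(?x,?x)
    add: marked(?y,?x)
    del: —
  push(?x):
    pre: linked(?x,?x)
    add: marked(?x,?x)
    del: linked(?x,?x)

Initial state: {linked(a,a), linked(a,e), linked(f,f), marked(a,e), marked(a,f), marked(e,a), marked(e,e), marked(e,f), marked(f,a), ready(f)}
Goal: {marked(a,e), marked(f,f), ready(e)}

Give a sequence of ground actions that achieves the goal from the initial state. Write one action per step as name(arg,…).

1. step(f)  →  {linked(a,a), linked(a,e), linked(f,f), marked(a,e), marked(a,f), marked(e,a), marked(e,e), marked(e,f), marked(f,a), marked(f,f), ready(f)}
2. bind(e,a)  →  {linked(a,a), linked(a,e), linked(e,e), linked(f,f), marked(a,e), marked(a,f), marked(e,e), marked(e,f), marked(f,a), marked(f,f), ready(f)}
3. drop(e,e)  →  {linked(a,a), linked(a,e), linked(f,f), marked(a,e), marked(a,f), marked(e,f), marked(f,a), marked(f,f), ready(e), ready(f)}

step(f); bind(e,a); drop(e,e)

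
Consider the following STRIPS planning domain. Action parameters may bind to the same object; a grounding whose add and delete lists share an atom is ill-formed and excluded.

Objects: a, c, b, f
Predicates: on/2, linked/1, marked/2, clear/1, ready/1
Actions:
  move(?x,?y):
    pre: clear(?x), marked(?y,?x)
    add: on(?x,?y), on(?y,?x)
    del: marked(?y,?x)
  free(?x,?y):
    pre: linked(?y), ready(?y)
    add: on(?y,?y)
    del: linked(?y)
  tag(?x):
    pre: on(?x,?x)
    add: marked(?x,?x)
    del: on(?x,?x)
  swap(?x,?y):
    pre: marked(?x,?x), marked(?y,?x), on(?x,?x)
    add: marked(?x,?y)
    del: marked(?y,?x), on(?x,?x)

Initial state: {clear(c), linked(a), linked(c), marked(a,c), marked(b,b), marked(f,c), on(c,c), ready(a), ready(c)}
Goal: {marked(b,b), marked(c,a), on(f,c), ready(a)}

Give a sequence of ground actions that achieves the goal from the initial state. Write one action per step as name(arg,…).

move(c,f); tag(c); free(a,c); swap(c,a)

1. move(c,f)  →  {clear(c), linked(a), linked(c), marked(a,c), marked(b,b), on(c,c), on(c,f), on(f,c), ready(a), ready(c)}
2. tag(c)  →  {clear(c), linked(a), linked(c), marked(a,c), marked(b,b), marked(c,c), on(c,f), on(f,c), ready(a), ready(c)}
3. free(a,c)  →  {clear(c), linked(a), marked(a,c), marked(b,b), marked(c,c), on(c,c), on(c,f), on(f,c), ready(a), ready(c)}
4. swap(c,a)  →  {clear(c), linked(a), marked(b,b), marked(c,a), marked(c,c), on(c,f), on(f,c), ready(a), ready(c)}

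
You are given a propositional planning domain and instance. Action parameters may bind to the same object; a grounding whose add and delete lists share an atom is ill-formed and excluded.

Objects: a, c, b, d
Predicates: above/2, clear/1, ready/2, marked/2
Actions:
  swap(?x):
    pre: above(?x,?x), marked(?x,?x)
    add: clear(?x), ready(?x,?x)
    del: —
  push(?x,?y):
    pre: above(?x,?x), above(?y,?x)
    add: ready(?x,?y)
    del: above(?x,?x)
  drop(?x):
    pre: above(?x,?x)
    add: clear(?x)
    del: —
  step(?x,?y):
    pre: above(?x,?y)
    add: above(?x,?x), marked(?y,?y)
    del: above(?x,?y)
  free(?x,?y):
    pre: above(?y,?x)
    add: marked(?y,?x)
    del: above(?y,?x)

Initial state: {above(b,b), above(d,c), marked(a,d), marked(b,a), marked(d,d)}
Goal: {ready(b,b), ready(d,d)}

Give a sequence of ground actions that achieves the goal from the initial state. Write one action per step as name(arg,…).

push(b,b); step(d,c); swap(d)

1. push(b,b)  →  {above(d,c), marked(a,d), marked(b,a), marked(d,d), ready(b,b)}
2. step(d,c)  →  {above(d,d), marked(a,d), marked(b,a), marked(c,c), marked(d,d), ready(b,b)}
3. swap(d)  →  {above(d,d), clear(d), marked(a,d), marked(b,a), marked(c,c), marked(d,d), ready(b,b), ready(d,d)}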